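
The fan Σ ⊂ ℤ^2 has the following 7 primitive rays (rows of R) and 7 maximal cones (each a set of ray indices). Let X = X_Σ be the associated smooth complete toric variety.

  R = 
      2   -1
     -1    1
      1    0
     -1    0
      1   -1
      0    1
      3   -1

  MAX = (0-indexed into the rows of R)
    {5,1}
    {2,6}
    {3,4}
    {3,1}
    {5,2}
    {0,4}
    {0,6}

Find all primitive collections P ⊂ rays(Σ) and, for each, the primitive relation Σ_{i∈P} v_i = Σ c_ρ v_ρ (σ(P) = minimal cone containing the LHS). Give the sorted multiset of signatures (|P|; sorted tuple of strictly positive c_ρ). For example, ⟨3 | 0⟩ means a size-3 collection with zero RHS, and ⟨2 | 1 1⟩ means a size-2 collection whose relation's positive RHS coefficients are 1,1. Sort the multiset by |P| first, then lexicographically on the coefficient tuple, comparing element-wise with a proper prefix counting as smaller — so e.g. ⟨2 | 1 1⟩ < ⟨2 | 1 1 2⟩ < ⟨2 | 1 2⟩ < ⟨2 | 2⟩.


Primitive collections (14):

  P = {1,4}:  v_{1} + v_{4} = 0  ⟹  sig = ⟨2 | 0⟩
  P = {2,3}:  v_{2} + v_{3} = 0  ⟹  sig = ⟨2 | 0⟩
  P = {0,1}:  v_{0} + v_{1} = v_{2}  ⟹  sig = ⟨2 | 1⟩
  P = {0,2}:  v_{0} + v_{2} = v_{6}  ⟹  sig = ⟨2 | 1⟩
  P = {0,3}:  v_{0} + v_{3} = v_{4}  ⟹  sig = ⟨2 | 1⟩
  P = {1,2}:  v_{1} + v_{2} = v_{5}  ⟹  sig = ⟨2 | 1⟩
  P = {2,4}:  v_{2} + v_{4} = v_{0}  ⟹  sig = ⟨2 | 1⟩
  P = {3,5}:  v_{3} + v_{5} = v_{1}  ⟹  sig = ⟨2 | 1⟩
  P = {3,6}:  v_{3} + v_{6} = v_{0}  ⟹  sig = ⟨2 | 1⟩
  P = {4,5}:  v_{4} + v_{5} = v_{2}  ⟹  sig = ⟨2 | 1⟩
  P = {0,5}:  v_{0} + v_{5} = 2·v_{2}  ⟹  sig = ⟨2 | 2⟩
  P = {1,6}:  v_{1} + v_{6} = 2·v_{2}  ⟹  sig = ⟨2 | 2⟩
  P = {4,6}:  v_{4} + v_{6} = 2·v_{0}  ⟹  sig = ⟨2 | 2⟩
  P = {5,6}:  v_{5} + v_{6} = 3·v_{2}  ⟹  sig = ⟨2 | 3⟩

Hence PRS(X_Σ) =
{ ⟨2 | 0⟩ ×2,  ⟨2 | 1⟩ ×8,  ⟨2 | 2⟩ ×3,  ⟨2 | 3⟩ }


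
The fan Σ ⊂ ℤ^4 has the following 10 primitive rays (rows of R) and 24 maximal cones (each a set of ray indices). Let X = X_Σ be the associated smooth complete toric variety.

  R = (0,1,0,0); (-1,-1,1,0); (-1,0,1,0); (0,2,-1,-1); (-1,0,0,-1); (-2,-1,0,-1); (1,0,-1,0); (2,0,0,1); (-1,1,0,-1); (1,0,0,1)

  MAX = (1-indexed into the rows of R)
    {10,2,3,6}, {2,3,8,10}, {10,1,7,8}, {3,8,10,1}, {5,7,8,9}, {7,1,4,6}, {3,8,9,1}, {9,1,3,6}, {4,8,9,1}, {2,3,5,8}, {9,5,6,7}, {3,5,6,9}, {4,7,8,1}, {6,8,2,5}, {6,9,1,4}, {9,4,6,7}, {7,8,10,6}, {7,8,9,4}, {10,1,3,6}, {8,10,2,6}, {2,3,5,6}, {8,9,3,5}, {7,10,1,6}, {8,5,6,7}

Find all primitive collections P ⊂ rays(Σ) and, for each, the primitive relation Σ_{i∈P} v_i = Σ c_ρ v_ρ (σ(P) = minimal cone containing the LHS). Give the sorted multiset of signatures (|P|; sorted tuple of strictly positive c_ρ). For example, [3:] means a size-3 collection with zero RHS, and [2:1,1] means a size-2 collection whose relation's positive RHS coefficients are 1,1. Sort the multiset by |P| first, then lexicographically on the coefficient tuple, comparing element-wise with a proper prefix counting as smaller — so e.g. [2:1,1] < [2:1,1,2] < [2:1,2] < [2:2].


Minimal non-faces — 16 found among 10 rays, 24 max cones:

  P={3,7}:  v_{3} + v_{7} = 0  ⇒ sig = [2:]
  P={5,10}:  v_{5} + v_{10} = 0  ⇒ sig = [2:]
  P={1,2}:  v_{1} + v_{2} = v_{3}  ⇒ sig = [2:1]
  P={1,5}:  v_{1} + v_{5} = v_{9}  ⇒ sig = [2:1]
  P={2,4}:  v_{2} + v_{4} = v_{9}  ⇒ sig = [2:1]
  P={9,10}:  v_{9} + v_{10} = v_{1}  ⇒ sig = [2:1]
  P={2,7}:  v_{2} + v_{7} = v_{6} + v_{8}  ⇒ sig = [2:1,1]
  P={2,9}:  v_{2} + v_{9} = v_{3} + v_{5}  ⇒ sig = [2:1,1]
  P={3,4}:  v_{3} + v_{4} = v_{1} + v_{9}  ⇒ sig = [2:1,1]
  P={4,5}:  v_{4} + v_{5} = v_{7} + 2·v_{9}  ⇒ sig = [2:1,2]
  P={4,10}:  v_{4} + v_{10} = 2·v_{1} + v_{7}  ⇒ sig = [2:1,2]
  P={1,6,8}:  v_{1} + v_{6} + v_{8} = 0  ⇒ sig = [3:]
  P={1,7,9}:  v_{1} + v_{7} + v_{9} = v_{4}  ⇒ sig = [3:1]
  P={3,6,8}:  v_{3} + v_{6} + v_{8} = v_{2}  ⇒ sig = [3:1]
  P={6,8,9}:  v_{6} + v_{8} + v_{9} = v_{5}  ⇒ sig = [3:1]
  P={4,6,8}:  v_{4} + v_{6} + v_{8} = v_{7} + v_{9}  ⇒ sig = [3:1,1]

Signatures (|P|; sorted positive RHS coefficients), sorted:
    [2:]
    [2:]
    [2:1]
    [2:1]
    [2:1]
    [2:1]
    [2:1,1]
    [2:1,1]
    [2:1,1]
    [2:1,2]
    [2:1,2]
    [3:]
    [3:1]
    [3:1]
    [3:1]
    [3:1,1]


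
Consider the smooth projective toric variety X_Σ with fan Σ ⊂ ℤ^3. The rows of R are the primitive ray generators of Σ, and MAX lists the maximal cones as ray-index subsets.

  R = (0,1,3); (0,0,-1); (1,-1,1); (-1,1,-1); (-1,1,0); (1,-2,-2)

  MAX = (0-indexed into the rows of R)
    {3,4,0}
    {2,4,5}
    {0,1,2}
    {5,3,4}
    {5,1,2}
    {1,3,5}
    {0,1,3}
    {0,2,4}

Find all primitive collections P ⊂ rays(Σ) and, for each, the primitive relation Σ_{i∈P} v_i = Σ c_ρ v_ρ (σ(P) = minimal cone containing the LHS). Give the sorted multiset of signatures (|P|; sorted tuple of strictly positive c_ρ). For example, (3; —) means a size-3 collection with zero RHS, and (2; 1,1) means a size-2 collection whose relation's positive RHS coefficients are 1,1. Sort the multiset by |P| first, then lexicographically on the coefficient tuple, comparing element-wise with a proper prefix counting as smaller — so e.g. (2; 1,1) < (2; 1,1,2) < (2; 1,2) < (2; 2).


Minimal non-faces — 3 found among 6 rays, 8 max cones:

  {2,3}:  v_{2} + v_{3} = 0 ; sig = (2; —)
  {0,5}:  v_{0} + v_{5} = v_{2} ; sig = (2; 1)
  {1,4}:  v_{1} + v_{4} = v_{3} ; sig = (2; 1)

Hence PRS(X_Σ) =
    |P|=2: 3 collections, coeffs (), (1), (1)


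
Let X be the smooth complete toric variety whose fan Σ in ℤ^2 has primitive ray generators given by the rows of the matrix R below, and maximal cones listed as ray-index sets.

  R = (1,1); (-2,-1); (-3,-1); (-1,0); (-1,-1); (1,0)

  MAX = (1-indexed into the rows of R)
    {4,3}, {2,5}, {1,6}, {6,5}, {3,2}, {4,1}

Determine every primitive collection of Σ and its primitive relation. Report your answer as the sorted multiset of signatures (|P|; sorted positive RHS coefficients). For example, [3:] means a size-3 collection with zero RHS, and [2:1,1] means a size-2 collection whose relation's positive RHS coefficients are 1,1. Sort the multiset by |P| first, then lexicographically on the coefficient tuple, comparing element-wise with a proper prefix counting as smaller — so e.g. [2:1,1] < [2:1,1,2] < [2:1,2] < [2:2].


|primitive collections| = 9. Relations:

  • {1,5}:  v_{1} + v_{5} = 0 — sig = [2:]
  • {4,6}:  v_{4} + v_{6} = 0 — sig = [2:]
  • {1,2}:  v_{1} + v_{2} = v_{4} — sig = [2:1]
  • {2,4}:  v_{2} + v_{4} = v_{3} — sig = [2:1]
  • {2,6}:  v_{2} + v_{6} = v_{5} — sig = [2:1]
  • {3,6}:  v_{3} + v_{6} = v_{2} — sig = [2:1]
  • {4,5}:  v_{4} + v_{5} = v_{2} — sig = [2:1]
  • {1,3}:  v_{1} + v_{3} = 2·v_{4} — sig = [2:2]
  • {3,5}:  v_{3} + v_{5} = 2·v_{2} — sig = [2:2]

so the primitive-relation signature multiset is
    |P|=2: 9 collections, coeffs (), (), (1), (1), (1), (1), (1), (2), (2)


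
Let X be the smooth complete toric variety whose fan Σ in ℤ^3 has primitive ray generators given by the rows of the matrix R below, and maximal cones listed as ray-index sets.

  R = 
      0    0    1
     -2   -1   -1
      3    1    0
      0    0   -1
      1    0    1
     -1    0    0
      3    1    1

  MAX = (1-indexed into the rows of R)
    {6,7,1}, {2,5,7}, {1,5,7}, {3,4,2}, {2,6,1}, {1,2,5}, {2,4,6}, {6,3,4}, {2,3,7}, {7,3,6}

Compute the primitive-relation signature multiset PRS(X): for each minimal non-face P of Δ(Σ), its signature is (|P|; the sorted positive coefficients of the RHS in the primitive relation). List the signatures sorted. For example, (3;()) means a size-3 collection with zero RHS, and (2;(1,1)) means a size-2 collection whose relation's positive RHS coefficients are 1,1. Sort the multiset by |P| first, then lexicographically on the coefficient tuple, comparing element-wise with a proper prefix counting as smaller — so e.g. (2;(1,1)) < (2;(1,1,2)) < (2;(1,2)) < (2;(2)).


9 collections generate NE(X_Σ); each relation:

  {1,4}:  v_{1} + v_{4} = 0  ⟹  sig = (2;())
  {1,3}:  v_{1} + v_{3} = v_{7}  ⟹  sig = (2;(1))
  {4,7}:  v_{4} + v_{7} = v_{3}  ⟹  sig = (2;(1))
  {5,6}:  v_{5} + v_{6} = v_{1}  ⟹  sig = (2;(1))
  {4,5}:  v_{4} + v_{5} = v_{2} + v_{7}  ⟹  sig = (2;(1,1))
  {3,5}:  v_{3} + v_{5} = v_{2} + 2·v_{7}  ⟹  sig = (2;(1,2))
  {2,6,7}:  v_{2} + v_{6} + v_{7} = 0  ⟹  sig = (3;())
  {1,2,7}:  v_{1} + v_{2} + v_{7} = v_{5}  ⟹  sig = (3;(1))
  {2,3,6}:  v_{2} + v_{3} + v_{6} = v_{4}  ⟹  sig = (3;(1))

so the primitive-relation signature multiset is
{ (2;()),  (2;(1)) ×3,  (2;(1,1)),  (2;(1,2)),  (3;()),  (3;(1)) ×2 }


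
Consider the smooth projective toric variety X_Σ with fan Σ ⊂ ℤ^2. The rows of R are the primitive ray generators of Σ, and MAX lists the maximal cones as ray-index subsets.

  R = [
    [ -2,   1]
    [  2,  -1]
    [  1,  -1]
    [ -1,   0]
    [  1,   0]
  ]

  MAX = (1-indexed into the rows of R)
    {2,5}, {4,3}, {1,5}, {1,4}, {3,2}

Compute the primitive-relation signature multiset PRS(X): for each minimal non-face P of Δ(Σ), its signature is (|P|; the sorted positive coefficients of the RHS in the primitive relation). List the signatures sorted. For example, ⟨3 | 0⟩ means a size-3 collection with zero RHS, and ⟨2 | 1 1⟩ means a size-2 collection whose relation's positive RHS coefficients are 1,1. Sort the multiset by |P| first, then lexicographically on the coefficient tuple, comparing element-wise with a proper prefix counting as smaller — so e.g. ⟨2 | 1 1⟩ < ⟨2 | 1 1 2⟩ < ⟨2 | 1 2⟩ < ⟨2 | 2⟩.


Primitive collections (5):

  {1,2}:  v_{1} + v_{2} = 0 ; sig = ⟨2 | 0⟩
  {4,5}:  v_{4} + v_{5} = 0 ; sig = ⟨2 | 0⟩
  {1,3}:  v_{1} + v_{3} = v_{4} ; sig = ⟨2 | 1⟩
  {2,4}:  v_{2} + v_{4} = v_{3} ; sig = ⟨2 | 1⟩
  {3,5}:  v_{3} + v_{5} = v_{2} ; sig = ⟨2 | 1⟩

Hence PRS(X_Σ) =
{ ⟨2 | 0⟩ ×2,  ⟨2 | 1⟩ ×3 }


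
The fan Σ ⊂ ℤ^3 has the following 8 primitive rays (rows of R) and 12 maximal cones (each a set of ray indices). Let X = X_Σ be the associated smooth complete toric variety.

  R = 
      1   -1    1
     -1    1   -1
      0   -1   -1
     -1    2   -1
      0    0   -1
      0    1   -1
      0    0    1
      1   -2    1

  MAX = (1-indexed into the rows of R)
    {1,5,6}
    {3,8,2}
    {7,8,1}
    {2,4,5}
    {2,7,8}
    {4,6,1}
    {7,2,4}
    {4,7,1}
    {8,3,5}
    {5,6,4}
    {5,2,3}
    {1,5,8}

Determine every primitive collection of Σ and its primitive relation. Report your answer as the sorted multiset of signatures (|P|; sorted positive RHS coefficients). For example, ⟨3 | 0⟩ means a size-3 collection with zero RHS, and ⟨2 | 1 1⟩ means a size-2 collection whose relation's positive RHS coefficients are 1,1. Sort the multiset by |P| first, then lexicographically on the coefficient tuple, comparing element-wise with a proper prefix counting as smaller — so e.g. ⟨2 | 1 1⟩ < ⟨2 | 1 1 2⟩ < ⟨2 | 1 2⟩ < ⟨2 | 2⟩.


Δ(Σ) — 8 vertices, 12 min non-faces:

  • {1,2}:  v_{1} + v_{2} = 0  →  sig = ⟨2 | 0⟩
  • {4,8}:  v_{4} + v_{8} = 0  →  sig = ⟨2 | 0⟩
  • {5,7}:  v_{5} + v_{7} = 0  →  sig = ⟨2 | 0⟩
  • {1,3}:  v_{1} + v_{3} = v_{5} + v_{8}  →  sig = ⟨2 | 1 1⟩
  • {2,6}:  v_{2} + v_{6} = v_{4} + v_{5}  →  sig = ⟨2 | 1 1⟩
  • {3,4}:  v_{3} + v_{4} = v_{2} + v_{5}  →  sig = ⟨2 | 1 1⟩
  • {3,7}:  v_{3} + v_{7} = v_{2} + v_{8}  →  sig = ⟨2 | 1 1⟩
  • {6,7}:  v_{6} + v_{7} = v_{1} + v_{4}  →  sig = ⟨2 | 1 1⟩
  • {6,8}:  v_{6} + v_{8} = v_{1} + v_{5}  →  sig = ⟨2 | 1 1⟩
  • {3,6}:  v_{3} + v_{6} = 2·v_{5}  →  sig = ⟨2 | 2⟩
  • {1,4,5}:  v_{1} + v_{4} + v_{5} = v_{6}  →  sig = ⟨3 | 1⟩
  • {2,5,8}:  v_{2} + v_{5} + v_{8} = v_{3}  →  sig = ⟨3 | 1⟩

Sorted signature multiset PRS(X):
{ ⟨2 | 0⟩ ×3,  ⟨2 | 1 1⟩ ×6,  ⟨2 | 2⟩,  ⟨3 | 1⟩ ×2 }


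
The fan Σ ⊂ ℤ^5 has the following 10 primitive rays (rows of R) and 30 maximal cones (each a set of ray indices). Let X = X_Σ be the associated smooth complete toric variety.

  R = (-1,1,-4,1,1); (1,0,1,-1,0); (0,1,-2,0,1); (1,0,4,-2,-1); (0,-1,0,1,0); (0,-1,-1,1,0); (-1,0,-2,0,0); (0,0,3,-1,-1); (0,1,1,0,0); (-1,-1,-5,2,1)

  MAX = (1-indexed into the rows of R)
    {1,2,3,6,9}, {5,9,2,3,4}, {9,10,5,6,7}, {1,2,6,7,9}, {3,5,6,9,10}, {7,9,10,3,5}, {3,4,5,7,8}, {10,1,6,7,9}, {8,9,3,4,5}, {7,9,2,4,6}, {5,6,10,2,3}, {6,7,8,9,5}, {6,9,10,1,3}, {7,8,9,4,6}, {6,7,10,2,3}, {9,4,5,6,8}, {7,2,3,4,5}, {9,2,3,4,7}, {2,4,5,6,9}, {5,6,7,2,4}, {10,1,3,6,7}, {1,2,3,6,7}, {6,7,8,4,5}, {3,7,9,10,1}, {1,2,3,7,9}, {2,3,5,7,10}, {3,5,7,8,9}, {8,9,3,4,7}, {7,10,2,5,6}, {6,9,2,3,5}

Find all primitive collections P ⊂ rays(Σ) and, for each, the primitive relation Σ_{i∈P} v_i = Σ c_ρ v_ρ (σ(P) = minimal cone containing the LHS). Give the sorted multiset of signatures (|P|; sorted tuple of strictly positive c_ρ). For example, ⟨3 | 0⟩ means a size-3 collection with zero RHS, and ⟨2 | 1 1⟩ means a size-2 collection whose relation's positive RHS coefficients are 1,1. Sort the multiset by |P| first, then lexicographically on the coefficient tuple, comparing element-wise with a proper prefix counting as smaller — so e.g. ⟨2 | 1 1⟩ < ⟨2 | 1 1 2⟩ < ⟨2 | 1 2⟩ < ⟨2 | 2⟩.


Σ has 14 primitive collections:

  {2,8}:  v_{2} + v_{8} = v_{4}  so sig = ⟨2 | 1⟩
  {1,5}:  v_{1} + v_{5} = v_{9} + v_{10}  so sig = ⟨2 | 1 1⟩
  {1,8}:  v_{1} + v_{8} = v_{7} + v_{9}  so sig = ⟨2 | 1 1⟩
  {8,10}:  v_{8} + v_{10} = v_{5} + v_{7}  so sig = ⟨2 | 1 1⟩
  {1,4}:  v_{1} + v_{4} = v_{2} + v_{7} + v_{9}  so sig = ⟨2 | 1 1 1⟩
  {4,10}:  v_{4} + v_{10} = v_{2} + v_{5} + v_{7}  so sig = ⟨2 | 1 1 1⟩
  {3,6,8}:  v_{3} + v_{6} + v_{8} = 0  so sig = ⟨3 | 0⟩
  {3,4,6}:  v_{3} + v_{4} + v_{6} = v_{2}  so sig = ⟨3 | 1⟩
  {2,9,10}:  v_{2} + v_{9} + v_{10} = v_{3} + v_{6}  so sig = ⟨3 | 1 1⟩
  {1,2,10}:  v_{1} + v_{2} + v_{10} = 2·v_{3} + 2·v_{6} + v_{7}  so sig = ⟨3 | 1 2 2⟩
  {2,5,7,9}:  v_{2} + v_{5} + v_{7} + v_{9} = 0  so sig = ⟨4 | 0⟩
  {3,5,6,7}:  v_{3} + v_{5} + v_{6} + v_{7} = v_{10}  so sig = ⟨4 | 1⟩
  {3,6,7,9}:  v_{3} + v_{6} + v_{7} + v_{9} = v_{1}  so sig = ⟨4 | 1⟩
  {4,5,7,9}:  v_{4} + v_{5} + v_{7} + v_{9} = v_{8}  so sig = ⟨4 | 1⟩

Sorted signature multiset PRS(X):
[⟨2 | 1⟩, ⟨2 | 1 1⟩, ⟨2 | 1 1⟩, ⟨2 | 1 1⟩, ⟨2 | 1 1 1⟩, ⟨2 | 1 1 1⟩, ⟨3 | 0⟩, ⟨3 | 1⟩, ⟨3 | 1 1⟩, ⟨3 | 1 2 2⟩, ⟨4 | 0⟩, ⟨4 | 1⟩, ⟨4 | 1⟩, ⟨4 | 1⟩]


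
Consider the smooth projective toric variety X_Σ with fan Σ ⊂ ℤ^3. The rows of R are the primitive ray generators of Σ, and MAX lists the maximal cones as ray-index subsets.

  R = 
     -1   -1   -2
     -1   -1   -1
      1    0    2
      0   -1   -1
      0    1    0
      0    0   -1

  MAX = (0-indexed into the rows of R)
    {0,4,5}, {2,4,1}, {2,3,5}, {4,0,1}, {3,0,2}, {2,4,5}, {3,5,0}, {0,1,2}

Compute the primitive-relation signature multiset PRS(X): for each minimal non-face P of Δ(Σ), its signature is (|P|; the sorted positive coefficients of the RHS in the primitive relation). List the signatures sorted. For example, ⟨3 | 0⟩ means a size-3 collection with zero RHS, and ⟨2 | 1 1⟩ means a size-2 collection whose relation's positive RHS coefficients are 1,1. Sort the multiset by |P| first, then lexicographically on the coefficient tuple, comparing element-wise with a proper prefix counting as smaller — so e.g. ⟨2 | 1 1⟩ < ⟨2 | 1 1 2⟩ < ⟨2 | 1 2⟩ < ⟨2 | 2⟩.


Δ(Σ) — 6 vertices, 5 min non-faces:

  P={1,5}:  v_{1} + v_{5} = v_{0}  so sig = ⟨2 | 1⟩
  P={3,4}:  v_{3} + v_{4} = v_{5}  so sig = ⟨2 | 1⟩
  P={1,3}:  v_{1} + v_{3} = 2·v_{0} + v_{2}  so sig = ⟨2 | 1 2⟩
  P={0,2,4}:  v_{0} + v_{2} + v_{4} = 0  so sig = ⟨3 | 0⟩
  P={0,2,5}:  v_{0} + v_{2} + v_{5} = v_{3}  so sig = ⟨3 | 1⟩

Sorted signature multiset PRS(X):
{ ⟨2 | 1⟩ ×2,  ⟨2 | 1 2⟩,  ⟨3 | 0⟩,  ⟨3 | 1⟩ }


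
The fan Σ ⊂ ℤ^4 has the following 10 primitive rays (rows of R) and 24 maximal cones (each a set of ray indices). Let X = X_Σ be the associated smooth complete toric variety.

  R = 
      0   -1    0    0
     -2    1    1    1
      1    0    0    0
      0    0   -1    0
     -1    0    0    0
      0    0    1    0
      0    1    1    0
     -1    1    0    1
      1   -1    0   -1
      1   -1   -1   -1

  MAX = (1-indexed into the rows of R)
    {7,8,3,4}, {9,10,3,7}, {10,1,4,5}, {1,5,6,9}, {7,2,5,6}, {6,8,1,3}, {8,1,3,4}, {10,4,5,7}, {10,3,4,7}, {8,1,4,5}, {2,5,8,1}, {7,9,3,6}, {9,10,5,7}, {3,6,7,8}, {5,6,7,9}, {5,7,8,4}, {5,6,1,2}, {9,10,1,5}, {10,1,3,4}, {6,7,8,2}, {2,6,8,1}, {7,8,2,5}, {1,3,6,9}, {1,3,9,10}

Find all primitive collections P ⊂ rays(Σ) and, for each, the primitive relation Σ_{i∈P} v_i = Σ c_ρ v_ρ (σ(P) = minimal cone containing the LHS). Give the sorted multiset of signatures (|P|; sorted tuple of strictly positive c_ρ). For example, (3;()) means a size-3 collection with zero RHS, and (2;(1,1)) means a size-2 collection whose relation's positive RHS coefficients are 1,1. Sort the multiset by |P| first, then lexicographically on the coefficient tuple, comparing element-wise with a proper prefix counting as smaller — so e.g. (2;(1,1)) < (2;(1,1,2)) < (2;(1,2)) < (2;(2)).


12 minimal non-faces of Δ(Σ) (on 10 rays):

  P={3,5}:  v_{3} + v_{5} = 0  ⇒ sig = (2;())
  P={4,6}:  v_{4} + v_{6} = 0  ⇒ sig = (2;())
  P={8,9}:  v_{8} + v_{9} = 0  ⇒ sig = (2;())
  P={1,7}:  v_{1} + v_{7} = v_{6}  ⇒ sig = (2;(1))
  P={2,10}:  v_{2} + v_{10} = v_{5}  ⇒ sig = (2;(1))
  P={4,9}:  v_{4} + v_{9} = v_{10}  ⇒ sig = (2;(1))
  P={6,10}:  v_{6} + v_{10} = v_{9}  ⇒ sig = (2;(1))
  P={8,10}:  v_{8} + v_{10} = v_{4}  ⇒ sig = (2;(1))
  P={2,3}:  v_{2} + v_{3} = v_{6} + v_{8}  ⇒ sig = (2;(1,1))
  P={2,4}:  v_{2} + v_{4} = v_{5} + v_{8}  ⇒ sig = (2;(1,1))
  P={2,9}:  v_{2} + v_{9} = v_{5} + v_{6}  ⇒ sig = (2;(1,1))
  P={5,6,8}:  v_{5} + v_{6} + v_{8} = v_{2}  ⇒ sig = (3;(1))

Hence PRS(X_Σ) =
    |P|=2: 11 collections, coeffs (), (), (), (1), (1), (1), (1), (1), (1,1), (1,1), (1,1)
    |P|=3: 1 collection, coeffs (1)


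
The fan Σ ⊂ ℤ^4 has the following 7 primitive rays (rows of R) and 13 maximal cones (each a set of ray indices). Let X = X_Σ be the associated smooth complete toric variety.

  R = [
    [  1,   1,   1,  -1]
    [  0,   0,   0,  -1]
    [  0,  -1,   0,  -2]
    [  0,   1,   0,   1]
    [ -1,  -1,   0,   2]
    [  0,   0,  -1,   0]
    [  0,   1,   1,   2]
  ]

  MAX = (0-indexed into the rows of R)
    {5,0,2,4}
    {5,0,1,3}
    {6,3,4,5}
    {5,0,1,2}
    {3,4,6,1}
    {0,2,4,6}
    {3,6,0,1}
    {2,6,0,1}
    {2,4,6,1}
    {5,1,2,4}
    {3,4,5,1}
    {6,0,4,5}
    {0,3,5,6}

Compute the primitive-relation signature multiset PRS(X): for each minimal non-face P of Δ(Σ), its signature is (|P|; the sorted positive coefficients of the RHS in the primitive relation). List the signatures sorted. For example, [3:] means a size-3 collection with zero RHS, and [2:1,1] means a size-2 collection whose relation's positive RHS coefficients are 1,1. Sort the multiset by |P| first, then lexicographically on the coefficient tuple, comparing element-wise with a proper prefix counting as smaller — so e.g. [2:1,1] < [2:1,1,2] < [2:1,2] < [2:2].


|primitive collections| = 5. Relations:

  P={2,3}:  v_{2} + v_{3} = v_{1}  ⇒ sig = [2:1]
  P={2,5,6}:  v_{2} + v_{5} + v_{6} = 0  ⇒ sig = [3:]
  P={0,3,4}:  v_{0} + v_{3} + v_{4} = v_{6}  ⇒ sig = [3:1]
  P={1,5,6}:  v_{1} + v_{5} + v_{6} = v_{3}  ⇒ sig = [3:1]
  P={0,1,4}:  v_{0} + v_{1} + v_{4} = v_{2} + v_{6}  ⇒ sig = [3:1,1]

Signatures (|P|; sorted positive RHS coefficients), sorted:
{ [2:1],  [3:],  [3:1] ×2,  [3:1,1] }


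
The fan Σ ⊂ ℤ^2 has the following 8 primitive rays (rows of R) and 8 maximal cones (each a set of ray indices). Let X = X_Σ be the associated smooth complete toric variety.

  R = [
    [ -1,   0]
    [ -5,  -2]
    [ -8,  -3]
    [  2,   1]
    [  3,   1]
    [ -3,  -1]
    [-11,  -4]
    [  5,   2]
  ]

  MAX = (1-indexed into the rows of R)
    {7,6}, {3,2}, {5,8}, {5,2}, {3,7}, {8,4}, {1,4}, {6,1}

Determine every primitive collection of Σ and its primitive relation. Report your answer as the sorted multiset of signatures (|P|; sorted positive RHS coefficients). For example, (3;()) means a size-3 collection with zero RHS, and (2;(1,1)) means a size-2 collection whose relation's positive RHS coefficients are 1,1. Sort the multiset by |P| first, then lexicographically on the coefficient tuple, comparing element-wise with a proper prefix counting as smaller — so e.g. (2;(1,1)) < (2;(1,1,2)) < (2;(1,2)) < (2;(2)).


Σ has 20 primitive collections:

  {2,8}:  v_{2} + v_{8} = 0  ⇒ sig = (2;())
  {5,6}:  v_{5} + v_{6} = 0  ⇒ sig = (2;())
  {1,5}:  v_{1} + v_{5} = v_{4}  ⇒ sig = (2;(1))
  {2,4}:  v_{2} + v_{4} = v_{6}  ⇒ sig = (2;(1))
  {2,6}:  v_{2} + v_{6} = v_{3}  ⇒ sig = (2;(1))
  {3,5}:  v_{3} + v_{5} = v_{2}  ⇒ sig = (2;(1))
  {3,6}:  v_{3} + v_{6} = v_{7}  ⇒ sig = (2;(1))
  {3,8}:  v_{3} + v_{8} = v_{6}  ⇒ sig = (2;(1))
  {4,5}:  v_{4} + v_{5} = v_{8}  ⇒ sig = (2;(1))
  {4,6}:  v_{4} + v_{6} = v_{1}  ⇒ sig = (2;(1))
  {5,7}:  v_{5} + v_{7} = v_{3}  ⇒ sig = (2;(1))
  {6,8}:  v_{6} + v_{8} = v_{4}  ⇒ sig = (2;(1))
  {1,2}:  v_{1} + v_{2} = 2·v_{6}  ⇒ sig = (2;(2))
  {1,8}:  v_{1} + v_{8} = 2·v_{4}  ⇒ sig = (2;(2))
  {2,7}:  v_{2} + v_{7} = 2·v_{3}  ⇒ sig = (2;(2))
  {3,4}:  v_{3} + v_{4} = 2·v_{6}  ⇒ sig = (2;(2))
  {7,8}:  v_{7} + v_{8} = 2·v_{6}  ⇒ sig = (2;(2))
  {1,3}:  v_{1} + v_{3} = 3·v_{6}  ⇒ sig = (2;(3))
  {4,7}:  v_{4} + v_{7} = 3·v_{6}  ⇒ sig = (2;(3))
  {1,7}:  v_{1} + v_{7} = 4·v_{6}  ⇒ sig = (2;(4))

Hence PRS(X_Σ) =
[(2;()), (2;()), (2;(1)), (2;(1)), (2;(1)), (2;(1)), (2;(1)), (2;(1)), (2;(1)), (2;(1)), (2;(1)), (2;(1)), (2;(2)), (2;(2)), (2;(2)), (2;(2)), (2;(2)), (2;(3)), (2;(3)), (2;(4))]


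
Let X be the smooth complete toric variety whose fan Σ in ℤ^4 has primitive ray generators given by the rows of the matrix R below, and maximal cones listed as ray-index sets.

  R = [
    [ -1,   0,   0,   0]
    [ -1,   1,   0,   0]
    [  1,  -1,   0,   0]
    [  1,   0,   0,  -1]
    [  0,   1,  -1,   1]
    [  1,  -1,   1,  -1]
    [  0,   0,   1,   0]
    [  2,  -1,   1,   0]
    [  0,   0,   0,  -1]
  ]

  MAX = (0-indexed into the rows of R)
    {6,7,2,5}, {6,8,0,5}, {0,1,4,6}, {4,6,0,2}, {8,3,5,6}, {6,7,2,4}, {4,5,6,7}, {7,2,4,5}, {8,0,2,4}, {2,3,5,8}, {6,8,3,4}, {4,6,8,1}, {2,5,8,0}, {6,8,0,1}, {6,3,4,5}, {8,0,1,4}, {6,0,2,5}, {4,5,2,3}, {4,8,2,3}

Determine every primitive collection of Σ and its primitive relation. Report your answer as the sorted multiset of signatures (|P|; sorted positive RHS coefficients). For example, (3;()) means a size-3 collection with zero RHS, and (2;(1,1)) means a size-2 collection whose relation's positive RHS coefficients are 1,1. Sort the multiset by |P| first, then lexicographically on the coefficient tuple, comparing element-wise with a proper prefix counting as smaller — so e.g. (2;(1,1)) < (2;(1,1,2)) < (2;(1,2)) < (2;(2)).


Primitive collections (14):

  • {1,2}:  v_{1} + v_{2} = 0  ⟹  sig = (2;())
  • {0,3}:  v_{0} + v_{3} = v_{8}  ⟹  sig = (2;(1))
  • {0,7}:  v_{0} + v_{7} = v_{2} + v_{6}  ⟹  sig = (2;(1,1))
  • {1,5}:  v_{1} + v_{5} = v_{6} + v_{8}  ⟹  sig = (2;(1,1))
  • {1,7}:  v_{1} + v_{7} = v_{4} + v_{5} + v_{6}  ⟹  sig = (2;(1,1,1))
  • {1,3}:  v_{1} + v_{3} = v_{4} + v_{6} + 2·v_{8}  ⟹  sig = (2;(1,1,2))
  • {7,8}:  v_{7} + v_{8} = v_{4} + 2·v_{5}  ⟹  sig = (2;(1,2))
  • {3,7}:  v_{3} + v_{7} = 2·v_{4} + 3·v_{5}  ⟹  sig = (2;(2,3))
  • {0,4,5}:  v_{0} + v_{4} + v_{5} = 0  ⟹  sig = (3;())
  • {2,6,8}:  v_{2} + v_{6} + v_{8} = v_{5}  ⟹  sig = (3;(1))
  • {4,5,8}:  v_{4} + v_{5} + v_{8} = v_{3}  ⟹  sig = (3;(1))
  • {2,3,6}:  v_{2} + v_{3} + v_{6} = v_{4} + 2·v_{5}  ⟹  sig = (3;(1,2))
  • {0,4,6,8}:  v_{0} + v_{4} + v_{6} + v_{8} = v_{1}  ⟹  sig = (4;(1))
  • {2,4,5,6}:  v_{2} + v_{4} + v_{5} + v_{6} = v_{7}  ⟹  sig = (4;(1))

Signatures (|P|; sorted positive RHS coefficients), sorted:
{ (2;()),  (2;(1)),  (2;(1,1)) ×2,  (2;(1,1,1)),  (2;(1,1,2)),  (2;(1,2)),  (2;(2,3)),  (3;()),  (3;(1)) ×2,  (3;(1,2)),  (4;(1)) ×2 }


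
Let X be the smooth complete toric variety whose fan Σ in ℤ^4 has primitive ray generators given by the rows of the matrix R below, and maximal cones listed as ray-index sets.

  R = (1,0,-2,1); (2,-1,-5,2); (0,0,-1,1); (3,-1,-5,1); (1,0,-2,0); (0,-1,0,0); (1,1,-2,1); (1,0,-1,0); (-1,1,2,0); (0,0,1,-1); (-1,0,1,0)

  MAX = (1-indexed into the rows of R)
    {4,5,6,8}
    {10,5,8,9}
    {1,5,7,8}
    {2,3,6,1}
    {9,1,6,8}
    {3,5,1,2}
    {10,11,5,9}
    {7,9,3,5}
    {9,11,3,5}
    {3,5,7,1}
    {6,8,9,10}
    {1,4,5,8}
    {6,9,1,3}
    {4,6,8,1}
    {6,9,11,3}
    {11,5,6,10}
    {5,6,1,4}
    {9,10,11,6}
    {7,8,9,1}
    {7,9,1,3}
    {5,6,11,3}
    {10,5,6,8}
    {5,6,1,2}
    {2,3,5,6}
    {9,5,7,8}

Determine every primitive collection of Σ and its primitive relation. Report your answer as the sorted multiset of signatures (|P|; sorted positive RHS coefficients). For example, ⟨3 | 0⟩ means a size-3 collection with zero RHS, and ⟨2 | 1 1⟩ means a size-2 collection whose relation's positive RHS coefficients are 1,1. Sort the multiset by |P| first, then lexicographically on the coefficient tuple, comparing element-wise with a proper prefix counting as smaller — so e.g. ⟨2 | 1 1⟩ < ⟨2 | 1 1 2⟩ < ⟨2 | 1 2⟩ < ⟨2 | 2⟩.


Σ has 23 primitive collections:

  {3,10}:  v_{3} + v_{10} = 0  ⟹  sig = ⟨2 | 0⟩
  {8,11}:  v_{8} + v_{11} = 0  ⟹  sig = ⟨2 | 0⟩
  {1,10}:  v_{1} + v_{10} = v_{8}  ⟹  sig = ⟨2 | 1⟩
  {1,11}:  v_{1} + v_{11} = v_{3}  ⟹  sig = ⟨2 | 1⟩
  {3,8}:  v_{3} + v_{8} = v_{1}  ⟹  sig = ⟨2 | 1⟩
  {6,7}:  v_{6} + v_{7} = v_{1}  ⟹  sig = ⟨2 | 1⟩
  {2,9}:  v_{2} + v_{9} = v_{1} + v_{3}  ⟹  sig = ⟨2 | 1 1⟩
  {4,9}:  v_{4} + v_{9} = v_{1} + v_{8}  ⟹  sig = ⟨2 | 1 1⟩
  {2,10}:  v_{2} + v_{10} = v_{1} + v_{5} + v_{6}  ⟹  sig = ⟨2 | 1 1 1⟩
  {4,11}:  v_{4} + v_{11} = v_{1} + v_{5} + v_{6}  ⟹  sig = ⟨2 | 1 1 1⟩
  {7,10}:  v_{7} + v_{10} = v_{5} + v_{8} + v_{9}  ⟹  sig = ⟨2 | 1 1 1⟩
  {7,11}:  v_{7} + v_{11} = v_{3} + v_{5} + v_{9}  ⟹  sig = ⟨2 | 1 1 1⟩
  {2,7}:  v_{2} + v_{7} = 2·v_{1} + v_{3} + v_{5}  ⟹  sig = ⟨2 | 1 1 2⟩
  {2,8}:  v_{2} + v_{8} = 2·v_{1} + v_{5} + v_{6}  ⟹  sig = ⟨2 | 1 1 2⟩
  {2,11}:  v_{2} + v_{11} = 2·v_{3} + v_{5} + v_{6}  ⟹  sig = ⟨2 | 1 1 2⟩
  {3,4}:  v_{3} + v_{4} = 2·v_{1} + v_{5} + v_{6}  ⟹  sig = ⟨2 | 1 1 2⟩
  {4,7}:  v_{4} + v_{7} = 2·v_{1} + v_{5} + v_{8}  ⟹  sig = ⟨2 | 1 1 2⟩
  {4,10}:  v_{4} + v_{10} = v_{5} + v_{6} + 2·v_{8}  ⟹  sig = ⟨2 | 1 1 2⟩
  {2,4}:  v_{2} + v_{4} = 3·v_{1} + 2·v_{5} + 2·v_{6}  ⟹  sig = ⟨2 | 2 2 3⟩
  {5,6,9}:  v_{5} + v_{6} + v_{9} = 0  ⟹  sig = ⟨3 | 0⟩
  {1,5,9}:  v_{1} + v_{5} + v_{9} = v_{7}  ⟹  sig = ⟨3 | 1⟩
  {1,3,5,6}:  v_{1} + v_{3} + v_{5} + v_{6} = v_{2}  ⟹  sig = ⟨4 | 1⟩
  {1,5,6,8}:  v_{1} + v_{5} + v_{6} + v_{8} = v_{4}  ⟹  sig = ⟨4 | 1⟩

Signatures (|P|; sorted positive RHS coefficients), sorted:
    |P|=2: 19 collections, coeffs (), (), (1), (1), (1), (1), (1,1), (1,1), (1,1,1), (1,1,1), (1,1,1), (1,1,1), (1,1,2), (1,1,2), (1,1,2), (1,1,2), (1,1,2), (1,1,2), (2,2,3)
    |P|=3: 2 collections, coeffs (), (1)
    |P|=4: 2 collections, coeffs (1), (1)


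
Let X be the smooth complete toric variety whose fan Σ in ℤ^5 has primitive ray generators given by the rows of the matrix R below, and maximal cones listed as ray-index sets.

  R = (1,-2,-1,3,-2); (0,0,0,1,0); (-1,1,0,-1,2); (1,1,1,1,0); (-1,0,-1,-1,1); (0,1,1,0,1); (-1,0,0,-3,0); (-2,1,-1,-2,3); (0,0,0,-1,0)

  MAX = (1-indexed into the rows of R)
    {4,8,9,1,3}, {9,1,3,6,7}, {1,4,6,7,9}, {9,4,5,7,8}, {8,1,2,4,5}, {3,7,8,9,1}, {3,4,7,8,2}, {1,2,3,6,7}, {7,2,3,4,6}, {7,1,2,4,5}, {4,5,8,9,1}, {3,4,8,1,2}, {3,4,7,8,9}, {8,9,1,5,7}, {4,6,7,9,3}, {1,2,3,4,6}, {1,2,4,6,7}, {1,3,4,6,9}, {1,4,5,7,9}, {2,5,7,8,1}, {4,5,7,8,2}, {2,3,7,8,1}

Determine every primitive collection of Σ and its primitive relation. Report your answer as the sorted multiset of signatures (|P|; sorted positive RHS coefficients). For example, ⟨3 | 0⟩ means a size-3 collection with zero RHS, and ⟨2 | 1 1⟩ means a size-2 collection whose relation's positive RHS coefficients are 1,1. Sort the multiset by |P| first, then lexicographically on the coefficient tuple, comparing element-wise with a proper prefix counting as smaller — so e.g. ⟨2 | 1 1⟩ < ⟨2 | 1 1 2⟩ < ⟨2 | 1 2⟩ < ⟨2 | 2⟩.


The 6 primitive collections of Σ (r=9, n=5):

  P={2,9}:  v_{2} + v_{9} = 0  so sig = ⟨2 | 0⟩
  P={3,5}:  v_{3} + v_{5} = v_{8}  so sig = ⟨2 | 1⟩
  P={5,6}:  v_{5} + v_{6} = v_{3}  so sig = ⟨2 | 1⟩
  P={6,8}:  v_{6} + v_{8} = 2·v_{3}  so sig = ⟨2 | 2⟩
  P={1,3,4,7}:  v_{1} + v_{3} + v_{4} + v_{7} = 0  so sig = ⟨4 | 0⟩
  P={1,4,7,8}:  v_{1} + v_{4} + v_{7} + v_{8} = v_{5}  so sig = ⟨4 | 1⟩

Sorted signature multiset PRS(X):
{ ⟨2 | 0⟩,  ⟨2 | 1⟩ ×2,  ⟨2 | 2⟩,  ⟨4 | 0⟩,  ⟨4 | 1⟩ }


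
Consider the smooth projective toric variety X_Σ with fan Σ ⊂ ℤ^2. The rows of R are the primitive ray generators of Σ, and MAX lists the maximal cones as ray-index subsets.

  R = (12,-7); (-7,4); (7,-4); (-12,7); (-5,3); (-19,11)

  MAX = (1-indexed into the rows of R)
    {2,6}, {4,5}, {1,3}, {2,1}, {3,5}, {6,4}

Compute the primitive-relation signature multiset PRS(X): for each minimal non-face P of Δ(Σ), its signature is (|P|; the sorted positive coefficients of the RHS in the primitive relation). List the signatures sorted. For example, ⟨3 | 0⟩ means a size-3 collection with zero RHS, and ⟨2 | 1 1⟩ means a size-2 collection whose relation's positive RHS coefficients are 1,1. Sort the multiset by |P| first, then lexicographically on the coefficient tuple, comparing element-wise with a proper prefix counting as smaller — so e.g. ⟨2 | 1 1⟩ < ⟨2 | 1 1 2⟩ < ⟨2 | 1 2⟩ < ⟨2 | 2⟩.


Minimal non-faces — 9 found among 6 rays, 6 max cones:

  P = {1,4}:  v_{1} + v_{4} = 0  ⇒ sig = ⟨2 | 0⟩
  P = {2,3}:  v_{2} + v_{3} = 0  ⇒ sig = ⟨2 | 0⟩
  P = {1,5}:  v_{1} + v_{5} = v_{3}  ⇒ sig = ⟨2 | 1⟩
  P = {1,6}:  v_{1} + v_{6} = v_{2}  ⇒ sig = ⟨2 | 1⟩
  P = {2,4}:  v_{2} + v_{4} = v_{6}  ⇒ sig = ⟨2 | 1⟩
  P = {2,5}:  v_{2} + v_{5} = v_{4}  ⇒ sig = ⟨2 | 1⟩
  P = {3,4}:  v_{3} + v_{4} = v_{5}  ⇒ sig = ⟨2 | 1⟩
  P = {3,6}:  v_{3} + v_{6} = v_{4}  ⇒ sig = ⟨2 | 1⟩
  P = {5,6}:  v_{5} + v_{6} = 2·v_{4}  ⇒ sig = ⟨2 | 2⟩

so the primitive-relation signature multiset is
{ ⟨2 | 0⟩ ×2,  ⟨2 | 1⟩ ×6,  ⟨2 | 2⟩ }


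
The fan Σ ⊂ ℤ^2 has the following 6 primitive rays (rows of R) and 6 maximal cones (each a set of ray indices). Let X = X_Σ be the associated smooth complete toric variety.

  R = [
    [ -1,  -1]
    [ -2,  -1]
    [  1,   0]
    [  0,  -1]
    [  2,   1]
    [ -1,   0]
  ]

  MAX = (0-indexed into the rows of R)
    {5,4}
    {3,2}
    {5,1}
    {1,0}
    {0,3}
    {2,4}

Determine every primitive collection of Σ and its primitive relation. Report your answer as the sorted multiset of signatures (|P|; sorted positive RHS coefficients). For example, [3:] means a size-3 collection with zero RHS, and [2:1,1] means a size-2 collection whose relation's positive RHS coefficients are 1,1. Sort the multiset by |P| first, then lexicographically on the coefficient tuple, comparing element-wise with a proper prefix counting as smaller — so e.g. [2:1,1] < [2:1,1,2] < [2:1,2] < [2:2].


Δ(Σ) — 6 vertices, 9 min non-faces:

  P = {1,4}:  v_{1} + v_{4} = 0  ⇒ sig = [2:]
  P = {2,5}:  v_{2} + v_{5} = 0  ⇒ sig = [2:]
  P = {0,2}:  v_{0} + v_{2} = v_{3}  ⇒ sig = [2:1]
  P = {0,4}:  v_{0} + v_{4} = v_{2}  ⇒ sig = [2:1]
  P = {0,5}:  v_{0} + v_{5} = v_{1}  ⇒ sig = [2:1]
  P = {1,2}:  v_{1} + v_{2} = v_{0}  ⇒ sig = [2:1]
  P = {3,5}:  v_{3} + v_{5} = v_{0}  ⇒ sig = [2:1]
  P = {1,3}:  v_{1} + v_{3} = 2·v_{0}  ⇒ sig = [2:2]
  P = {3,4}:  v_{3} + v_{4} = 2·v_{2}  ⇒ sig = [2:2]

Signatures (|P|; sorted positive RHS coefficients), sorted:
[[2:], [2:], [2:1], [2:1], [2:1], [2:1], [2:1], [2:2], [2:2]]


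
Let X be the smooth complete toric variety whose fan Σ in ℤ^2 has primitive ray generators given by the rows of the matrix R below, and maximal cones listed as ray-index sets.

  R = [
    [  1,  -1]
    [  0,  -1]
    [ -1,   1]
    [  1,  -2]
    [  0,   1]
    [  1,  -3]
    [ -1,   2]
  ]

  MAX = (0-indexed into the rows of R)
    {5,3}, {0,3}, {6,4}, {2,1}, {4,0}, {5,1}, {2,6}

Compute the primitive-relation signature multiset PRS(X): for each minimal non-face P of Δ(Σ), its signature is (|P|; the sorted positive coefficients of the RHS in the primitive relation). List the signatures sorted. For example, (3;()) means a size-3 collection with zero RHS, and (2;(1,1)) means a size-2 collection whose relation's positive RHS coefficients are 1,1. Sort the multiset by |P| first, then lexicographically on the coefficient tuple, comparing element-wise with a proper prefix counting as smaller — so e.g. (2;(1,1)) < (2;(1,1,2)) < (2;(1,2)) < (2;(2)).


Primitive collections (14):

  P={0,2}:  v_{0} + v_{2} = 0  →  sig = (2;())
  P={1,4}:  v_{1} + v_{4} = 0  →  sig = (2;())
  P={3,6}:  v_{3} + v_{6} = 0  →  sig = (2;())
  P={0,1}:  v_{0} + v_{1} = v_{3}  →  sig = (2;(1))
  P={0,6}:  v_{0} + v_{6} = v_{4}  →  sig = (2;(1))
  P={1,3}:  v_{1} + v_{3} = v_{5}  →  sig = (2;(1))
  P={1,6}:  v_{1} + v_{6} = v_{2}  →  sig = (2;(1))
  P={2,3}:  v_{2} + v_{3} = v_{1}  →  sig = (2;(1))
  P={2,4}:  v_{2} + v_{4} = v_{6}  →  sig = (2;(1))
  P={3,4}:  v_{3} + v_{4} = v_{0}  →  sig = (2;(1))
  P={4,5}:  v_{4} + v_{5} = v_{3}  →  sig = (2;(1))
  P={5,6}:  v_{5} + v_{6} = v_{1}  →  sig = (2;(1))
  P={0,5}:  v_{0} + v_{5} = 2·v_{3}  →  sig = (2;(2))
  P={2,5}:  v_{2} + v_{5} = 2·v_{1}  →  sig = (2;(2))

Signatures (|P|; sorted positive RHS coefficients), sorted:
    |P|=2: 14 collections, coeffs (), (), (), (1), (1), (1), (1), (1), (1), (1), (1), (1), (2), (2)


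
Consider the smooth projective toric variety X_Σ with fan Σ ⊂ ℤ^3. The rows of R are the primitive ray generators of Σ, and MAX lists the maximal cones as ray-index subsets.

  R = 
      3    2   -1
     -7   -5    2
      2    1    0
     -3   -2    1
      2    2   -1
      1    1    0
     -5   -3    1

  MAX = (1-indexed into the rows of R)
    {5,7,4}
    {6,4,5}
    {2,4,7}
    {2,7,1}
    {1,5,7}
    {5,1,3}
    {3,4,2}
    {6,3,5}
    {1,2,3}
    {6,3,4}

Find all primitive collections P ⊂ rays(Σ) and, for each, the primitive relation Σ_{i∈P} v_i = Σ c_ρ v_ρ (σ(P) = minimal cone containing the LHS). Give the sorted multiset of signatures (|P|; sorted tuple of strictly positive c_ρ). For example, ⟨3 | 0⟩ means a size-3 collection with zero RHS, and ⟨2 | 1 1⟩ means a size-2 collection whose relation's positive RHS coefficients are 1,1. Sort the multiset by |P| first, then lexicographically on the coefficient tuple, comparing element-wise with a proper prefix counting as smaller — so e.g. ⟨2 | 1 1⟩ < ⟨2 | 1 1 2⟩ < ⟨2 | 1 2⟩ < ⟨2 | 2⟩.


Σ has 7 primitive collections:

  P = {1,4}:  v_{1} + v_{4} = 0 — sig = ⟨2 | 0⟩
  P = {2,5}:  v_{2} + v_{5} = v_{7} — sig = ⟨2 | 1⟩
  P = {3,7}:  v_{3} + v_{7} = v_{4} — sig = ⟨2 | 1⟩
  P = {1,6}:  v_{1} + v_{6} = v_{3} + v_{5} — sig = ⟨2 | 1 1⟩
  P = {6,7}:  v_{6} + v_{7} = 2·v_{4} + v_{5} — sig = ⟨2 | 1 2⟩
  P = {2,6}:  v_{2} + v_{6} = 2·v_{4} — sig = ⟨2 | 2⟩
  P = {3,4,5}:  v_{3} + v_{4} + v_{5} = v_{6} — sig = ⟨3 | 1⟩

Signatures (|P|; sorted positive RHS coefficients), sorted:
    |P|=2: 6 collections, coeffs (), (1), (1), (1,1), (1,2), (2)
    |P|=3: 1 collection, coeffs (1)


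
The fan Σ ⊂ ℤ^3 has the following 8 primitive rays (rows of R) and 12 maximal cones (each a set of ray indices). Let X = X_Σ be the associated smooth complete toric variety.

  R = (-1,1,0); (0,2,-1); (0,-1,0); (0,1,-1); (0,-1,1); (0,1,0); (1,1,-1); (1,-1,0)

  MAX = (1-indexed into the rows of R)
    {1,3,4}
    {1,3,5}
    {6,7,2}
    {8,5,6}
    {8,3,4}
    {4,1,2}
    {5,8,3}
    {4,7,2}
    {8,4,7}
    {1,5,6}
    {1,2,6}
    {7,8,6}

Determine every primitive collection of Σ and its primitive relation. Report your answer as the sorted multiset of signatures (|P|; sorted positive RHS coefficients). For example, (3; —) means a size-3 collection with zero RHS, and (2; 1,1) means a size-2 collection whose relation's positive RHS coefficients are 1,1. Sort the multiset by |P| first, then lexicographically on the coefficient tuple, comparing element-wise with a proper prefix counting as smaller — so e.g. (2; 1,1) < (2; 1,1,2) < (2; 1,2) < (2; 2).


The 10 primitive collections of Σ (r=8, n=3):

  P = {1,8}:  v_{1} + v_{8} = 0 ; sig = (2; —)
  P = {3,6}:  v_{3} + v_{6} = 0 ; sig = (2; —)
  P = {4,5}:  v_{4} + v_{5} = 0 ; sig = (2; —)
  P = {1,7}:  v_{1} + v_{7} = v_{2} ; sig = (2; 1)
  P = {2,3}:  v_{2} + v_{3} = v_{4} ; sig = (2; 1)
  P = {2,5}:  v_{2} + v_{5} = v_{6} ; sig = (2; 1)
  P = {2,8}:  v_{2} + v_{8} = v_{7} ; sig = (2; 1)
  P = {4,6}:  v_{4} + v_{6} = v_{2} ; sig = (2; 1)
  P = {3,7}:  v_{3} + v_{7} = v_{4} + v_{8} ; sig = (2; 1,1)
  P = {5,7}:  v_{5} + v_{7} = v_{6} + v_{8} ; sig = (2; 1,1)

Hence PRS(X_Σ) =
    (2; —)
    (2; —)
    (2; —)
    (2; 1)
    (2; 1)
    (2; 1)
    (2; 1)
    (2; 1)
    (2; 1,1)
    (2; 1,1)


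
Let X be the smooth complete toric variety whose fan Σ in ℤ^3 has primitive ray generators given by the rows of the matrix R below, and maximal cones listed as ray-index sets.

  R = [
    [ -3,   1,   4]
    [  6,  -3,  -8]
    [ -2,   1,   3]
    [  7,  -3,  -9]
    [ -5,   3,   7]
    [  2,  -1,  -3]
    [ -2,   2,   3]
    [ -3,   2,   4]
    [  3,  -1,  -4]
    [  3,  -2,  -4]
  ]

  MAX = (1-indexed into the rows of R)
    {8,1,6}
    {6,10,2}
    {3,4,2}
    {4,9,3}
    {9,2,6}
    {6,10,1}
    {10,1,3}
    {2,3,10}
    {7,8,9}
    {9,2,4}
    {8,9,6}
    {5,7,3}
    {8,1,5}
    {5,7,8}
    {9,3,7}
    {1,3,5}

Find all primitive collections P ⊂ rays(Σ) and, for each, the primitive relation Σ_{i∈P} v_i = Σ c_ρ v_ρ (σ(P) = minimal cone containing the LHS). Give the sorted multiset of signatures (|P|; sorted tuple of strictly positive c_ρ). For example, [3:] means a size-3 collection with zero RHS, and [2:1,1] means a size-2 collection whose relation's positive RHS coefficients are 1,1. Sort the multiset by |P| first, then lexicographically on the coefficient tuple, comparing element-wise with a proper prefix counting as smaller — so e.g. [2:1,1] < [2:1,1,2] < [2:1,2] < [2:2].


|primitive collections| = 22. Relations:

  {1,9}:  v_{1} + v_{9} = 0 ; sig = [2:]
  {3,6}:  v_{3} + v_{6} = 0 ; sig = [2:]
  {8,10}:  v_{8} + v_{10} = 0 ; sig = [2:]
  {1,2}:  v_{1} + v_{2} = v_{10} ; sig = [2:1]
  {1,7}:  v_{1} + v_{7} = v_{5} ; sig = [2:1]
  {2,8}:  v_{2} + v_{8} = v_{9} ; sig = [2:1]
  {3,8}:  v_{3} + v_{8} = v_{5} ; sig = [2:1]
  {5,6}:  v_{5} + v_{6} = v_{8} ; sig = [2:1]
  {5,9}:  v_{5} + v_{9} = v_{7} ; sig = [2:1]
  {5,10}:  v_{5} + v_{10} = v_{3} ; sig = [2:1]
  {9,10}:  v_{9} + v_{10} = v_{2} ; sig = [2:1]
  {1,4}:  v_{1} + v_{4} = v_{2} + v_{3} ; sig = [2:1,1]
  {2,5}:  v_{2} + v_{5} = v_{3} + v_{9} ; sig = [2:1,1]
  {4,6}:  v_{4} + v_{6} = v_{2} + v_{9} ; sig = [2:1,1]
  {6,7}:  v_{6} + v_{7} = v_{8} + v_{9} ; sig = [2:1,1]
  {7,10}:  v_{7} + v_{10} = v_{3} + v_{9} ; sig = [2:1,1]
  {2,7}:  v_{2} + v_{7} = v_{3} + 2·v_{9} ; sig = [2:1,2]
  {4,8}:  v_{4} + v_{8} = v_{3} + 2·v_{9} ; sig = [2:1,2]
  {4,10}:  v_{4} + v_{10} = 2·v_{2} + v_{3} ; sig = [2:1,2]
  {4,5}:  v_{4} + v_{5} = 2·v_{3} + 2·v_{9} ; sig = [2:2,2]
  {4,7}:  v_{4} + v_{7} = 2·v_{3} + 3·v_{9} ; sig = [2:2,3]
  {2,3,9}:  v_{2} + v_{3} + v_{9} = v_{4} ; sig = [3:1]

Hence PRS(X_Σ) =
[[2:], [2:], [2:], [2:1], [2:1], [2:1], [2:1], [2:1], [2:1], [2:1], [2:1], [2:1,1], [2:1,1], [2:1,1], [2:1,1], [2:1,1], [2:1,2], [2:1,2], [2:1,2], [2:2,2], [2:2,3], [3:1]]
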